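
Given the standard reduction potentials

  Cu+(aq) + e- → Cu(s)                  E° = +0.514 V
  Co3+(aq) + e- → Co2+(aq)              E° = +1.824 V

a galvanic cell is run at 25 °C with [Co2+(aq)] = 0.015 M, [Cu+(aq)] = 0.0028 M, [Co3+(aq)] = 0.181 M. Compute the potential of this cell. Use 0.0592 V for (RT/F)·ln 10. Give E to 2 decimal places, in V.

+1.53 V

Co³⁺/Co²⁺ is reduced (cathode, E° = +1.824 V) and Cu⁺/Cu is oxidized (anode).
E°cell = +1.824 − (+0.514) = +1.310 V, with n = 1 electron transferred.
For the overall reaction Co3+(aq) + Cu(s) → Co2+(aq) + Cu+(aq), Q = ([Co2+(aq)]·[Cu+(aq)]) / [Co3+(aq)] = 0.000232, giving log Q = −3.634.
Applying E = E° − (RT ln10/nF)·log Q gives +1.310 − (0.0592/1)(−3.634) = +1.53 V.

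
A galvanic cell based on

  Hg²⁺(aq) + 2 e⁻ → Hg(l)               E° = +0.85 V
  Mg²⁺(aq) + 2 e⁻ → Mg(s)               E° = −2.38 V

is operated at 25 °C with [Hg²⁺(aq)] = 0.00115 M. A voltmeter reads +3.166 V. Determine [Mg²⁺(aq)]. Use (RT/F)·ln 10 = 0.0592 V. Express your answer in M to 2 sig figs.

0.17 M

The Hg²⁺/Hg couple has the larger reduction potential, so it is the cathode: E°cell = +0.85 − (−2.38) = +3.23 V and n = 2.
Since E = E° − (0.0592/n)·log Q, log Q = n(E° − E)/0.0592 = 2.162.
The balanced reaction is Hg²⁺(aq) + Mg(s) → Hg(l) + Mg²⁺(aq), so Q = [Mg²⁺(aq)] / [Hg²⁺(aq)].
Solving for the unknown gives log [Mg²⁺(aq)] = −0.777, so [Mg²⁺(aq)] ≈ 0.17 M.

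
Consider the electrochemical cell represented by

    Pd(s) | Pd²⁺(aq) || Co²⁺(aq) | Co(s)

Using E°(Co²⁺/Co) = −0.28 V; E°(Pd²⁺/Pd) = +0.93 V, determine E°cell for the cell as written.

By convention the left-hand electrode in cell notation is the anode (oxidation) and the right-hand electrode is the cathode (reduction).
E°cell = E°(right) − E°(left) = −0.28 − (+0.93) = −1.21 V.
The negative sign shows that, as written, the cell would require an external voltage to drive the reaction.

−1.21 V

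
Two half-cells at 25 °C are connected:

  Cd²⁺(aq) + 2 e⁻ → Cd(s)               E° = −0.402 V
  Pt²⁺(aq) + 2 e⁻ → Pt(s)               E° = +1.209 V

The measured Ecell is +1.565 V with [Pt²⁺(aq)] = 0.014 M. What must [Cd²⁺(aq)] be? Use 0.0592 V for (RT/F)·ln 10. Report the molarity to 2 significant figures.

0.50 M

With Pt²⁺/Pt at the cathode and Cd²⁺/Cd at the anode, E°cell = +1.209 − (−0.402) = +1.611 V (n = 2).
Rearranging E = E° − (0.0592/n)·log Q gives log Q = 2(+1.611 − (+1.565))/0.0592 = 1.554.
For Pt²⁺(aq) + Cd(s) → Pt(s) + Cd²⁺(aq), the reaction quotient is Q = [Cd²⁺(aq)] / [Pt²⁺(aq)].
Solving for the unknown gives log [Cd²⁺(aq)] = −0.300, so [Cd²⁺(aq)] ≈ 0.50 M.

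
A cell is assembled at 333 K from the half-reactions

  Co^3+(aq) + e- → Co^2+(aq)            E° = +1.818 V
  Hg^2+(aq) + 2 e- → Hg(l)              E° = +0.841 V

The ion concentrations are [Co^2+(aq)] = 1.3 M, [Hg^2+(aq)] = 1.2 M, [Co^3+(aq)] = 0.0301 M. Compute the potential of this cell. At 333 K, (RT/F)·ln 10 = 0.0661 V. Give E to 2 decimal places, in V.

Co³⁺/Co²⁺ is reduced (cathode, E° = +1.818 V) and Hg²⁺/Hg is oxidized (anode).
E°cell = E°cat − E°an = +1.818 − (+0.841) = +0.977 V; n = 2.
Balancing gives 2 Co^3+(aq) + Hg(l) → 2 Co^2+(aq) + Hg^2+(aq); hence Q = ([Co^2+(aq)]^2·[Hg^2+(aq)]) / [Co^3+(aq)]^2 = 2.24×10^3 (log Q = 3.350).
E = E° − (0.0661/n)·log Q = +0.977 − (0.0661/2)(3.350) = +0.87 V.

+0.87 V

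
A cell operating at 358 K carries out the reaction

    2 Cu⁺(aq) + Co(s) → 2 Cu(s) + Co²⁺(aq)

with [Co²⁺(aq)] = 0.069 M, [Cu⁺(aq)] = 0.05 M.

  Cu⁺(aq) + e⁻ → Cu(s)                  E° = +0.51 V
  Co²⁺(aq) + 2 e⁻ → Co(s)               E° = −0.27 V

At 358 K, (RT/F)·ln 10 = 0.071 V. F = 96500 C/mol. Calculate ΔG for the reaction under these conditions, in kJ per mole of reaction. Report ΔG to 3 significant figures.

E°cell = +0.51 − (−0.27) = +0.78 V; the balanced reaction transfers n = 2 electrons.
Q = [Co²⁺(aq)] / [Cu⁺(aq)]^2 = 27.6, so log Q = 1.441 and E = +0.78 − (0.071/2)(1.441) = +0.7288 V.
ΔG = −nFE = −(2)(96500)(+0.7288) J/mol = −141 kJ/mol.

−141 kJ/mol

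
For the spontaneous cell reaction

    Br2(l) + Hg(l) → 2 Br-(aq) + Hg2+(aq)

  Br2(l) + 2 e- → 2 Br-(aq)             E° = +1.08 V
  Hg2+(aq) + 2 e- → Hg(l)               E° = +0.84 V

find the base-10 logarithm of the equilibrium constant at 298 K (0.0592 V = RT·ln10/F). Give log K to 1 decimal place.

log K = 8.1

The Br₂/Br⁻ couple is reduced (cathode); E°cell = +1.08 − (+0.84) = +0.24 V with n = 2.
At equilibrium E = 0, so log K = nE°cell / 0.0592 = (2)(+0.24) / 0.0592 = 8.1.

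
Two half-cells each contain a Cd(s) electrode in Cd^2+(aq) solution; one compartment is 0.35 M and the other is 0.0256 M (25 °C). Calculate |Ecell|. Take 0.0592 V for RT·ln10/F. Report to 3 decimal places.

For a concentration cell E°cell = 0, since both electrodes use the same couple.
The compartment with the higher Cd^2+(aq) concentration (0.35 M) acts as the cathode; ions are reduced there and produced at the dilute (0.0256 M) anode.
With n = 2, Ecell = −(0.0592/2)·log([dilute]/[conc]) = −(0.0592/2)·log(0.0256/0.35) = +0.034 V.

0.034 V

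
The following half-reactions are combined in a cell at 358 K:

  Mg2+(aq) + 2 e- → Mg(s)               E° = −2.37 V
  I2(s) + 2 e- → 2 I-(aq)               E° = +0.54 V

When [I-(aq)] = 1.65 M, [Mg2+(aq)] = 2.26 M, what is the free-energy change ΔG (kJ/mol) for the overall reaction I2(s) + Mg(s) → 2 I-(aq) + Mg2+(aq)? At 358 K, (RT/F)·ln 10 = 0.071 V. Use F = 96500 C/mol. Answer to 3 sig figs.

E°cell = +0.54 − (−2.37) = +2.91 V; the balanced reaction transfers n = 2 electrons.
The reaction quotient is [I-(aq)]^2·[Mg2+(aq)] = 6.15; by Nernst, E = +2.91 − (0.071/2)(0.789) = +2.8820 V.
ΔG = −nFE = −(2)(96500)(+2.8820) J/mol = −556 kJ/mol.

−556 kJ/mol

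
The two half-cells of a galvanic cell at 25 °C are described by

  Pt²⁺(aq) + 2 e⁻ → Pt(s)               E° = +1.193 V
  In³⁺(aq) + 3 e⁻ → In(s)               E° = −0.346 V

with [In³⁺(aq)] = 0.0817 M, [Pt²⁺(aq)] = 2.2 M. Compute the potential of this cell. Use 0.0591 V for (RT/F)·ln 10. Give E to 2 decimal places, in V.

+1.57 V

The Pt²⁺/Pt couple has the more positive E°, so it is the cathode; In³⁺/In is the anode.
The standard potential is +1.193 − (−0.346) = +1.539 V and the balanced reaction transfers n = 6 electrons.
The balanced reaction is 3 Pt²⁺(aq) + 2 In(s) → 3 Pt(s) + 2 In³⁺(aq), so Q = [In³⁺(aq)]^2 / [Pt²⁺(aq)]^3 = 0.000627 and log Q = −3.203.
Applying E = E° − (RT ln10/nF)·log Q gives +1.539 − (0.0591/6)(−3.203) = +1.57 V.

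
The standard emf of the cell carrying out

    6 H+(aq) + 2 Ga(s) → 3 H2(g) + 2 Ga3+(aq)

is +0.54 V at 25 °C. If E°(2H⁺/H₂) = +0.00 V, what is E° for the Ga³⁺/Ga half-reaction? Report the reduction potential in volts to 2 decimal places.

−0.54 V

In the reaction as written the 2H⁺/H₂ couple is reduced (cathode) and Ga³⁺/Ga is oxidized (anode), so E°cell = E°(2H⁺/H₂) − E°(Ga³⁺/Ga).
E°(Ga³⁺/Ga) = E°(cathode) − E°cell = +0.00 − (+0.54) = −0.54 V.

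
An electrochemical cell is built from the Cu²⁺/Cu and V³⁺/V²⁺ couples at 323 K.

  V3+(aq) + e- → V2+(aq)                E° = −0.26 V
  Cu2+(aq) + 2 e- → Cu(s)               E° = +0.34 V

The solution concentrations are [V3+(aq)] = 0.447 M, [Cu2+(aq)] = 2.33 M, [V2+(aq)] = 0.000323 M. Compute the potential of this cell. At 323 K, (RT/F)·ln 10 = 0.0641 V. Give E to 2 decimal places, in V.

+0.41 V

The Cu²⁺/Cu couple has the more positive E°, so it is the cathode; V³⁺/V²⁺ is the anode.
E°cell = +0.34 − (−0.26) = +0.60 V, with n = 2 electrons transferred.
The balanced reaction is Cu2+(aq) + 2 V2+(aq) → Cu(s) + 2 V3+(aq), so Q = [V3+(aq)]^2 / ([Cu2+(aq)]·[V2+(aq)]^2) = 8.22×10^5 and log Q = 5.915.
By the Nernst equation, E = +0.60 − (0.0641/2)·(5.915) = +0.41 V.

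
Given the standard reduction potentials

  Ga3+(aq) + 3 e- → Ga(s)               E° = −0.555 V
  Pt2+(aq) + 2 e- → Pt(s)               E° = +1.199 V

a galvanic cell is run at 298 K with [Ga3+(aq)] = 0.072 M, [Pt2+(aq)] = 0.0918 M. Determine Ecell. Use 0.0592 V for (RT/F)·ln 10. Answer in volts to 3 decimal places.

The Pt²⁺/Pt couple has the more positive E°, so it is the cathode; Ga³⁺/Ga is the anode.
The standard potential is +1.199 − (−0.555) = +1.754 V and the balanced reaction transfers n = 6 electrons.
For the overall reaction 3 Pt2+(aq) + 2 Ga(s) → 3 Pt(s) + 2 Ga3+(aq), Q = [Ga3+(aq)]^2 / [Pt2+(aq)]^3 = 6.7, giving log Q = 0.826.
By the Nernst equation, E = +1.754 − (0.0592/6)·(0.826) = +1.746 V.

+1.746 V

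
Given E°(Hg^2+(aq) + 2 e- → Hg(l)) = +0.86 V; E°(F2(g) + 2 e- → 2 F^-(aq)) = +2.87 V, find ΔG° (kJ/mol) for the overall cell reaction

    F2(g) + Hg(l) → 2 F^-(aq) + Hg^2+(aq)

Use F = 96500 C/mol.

In the reaction as written F2(g) is reduced, so the F₂/F⁻ couple is the cathode and Hg²⁺/Hg is the anode.
E°cell = +2.87 − (+0.86) = +2.01 V; balancing electrons gives n = 2.
ΔG° = −nFE°cell = −(2)(96500)(+2.01) J/mol = −388 kJ/mol.

−388 kJ/mol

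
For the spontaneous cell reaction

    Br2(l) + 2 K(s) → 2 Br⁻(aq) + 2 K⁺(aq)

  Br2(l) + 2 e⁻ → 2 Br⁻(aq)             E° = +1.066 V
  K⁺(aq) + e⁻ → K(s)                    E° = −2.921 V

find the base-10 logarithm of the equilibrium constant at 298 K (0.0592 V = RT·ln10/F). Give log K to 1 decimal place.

The Br₂/Br⁻ couple is reduced (cathode); E°cell = +1.066 − (−2.921) = +3.987 V with n = 2.
At equilibrium E = 0, so log K = nE°cell / 0.0592 = (2)(+3.987) / 0.0592 = 134.7.

log K = 134.7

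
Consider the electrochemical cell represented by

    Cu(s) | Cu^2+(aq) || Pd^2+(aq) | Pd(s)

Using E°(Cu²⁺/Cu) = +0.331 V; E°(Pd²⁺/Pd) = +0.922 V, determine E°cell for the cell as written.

By convention the left-hand electrode in cell notation is the anode (oxidation) and the right-hand electrode is the cathode (reduction).
E°cell = E°(right) − E°(left) = +0.922 − (+0.331) = +0.591 V.

+0.591 V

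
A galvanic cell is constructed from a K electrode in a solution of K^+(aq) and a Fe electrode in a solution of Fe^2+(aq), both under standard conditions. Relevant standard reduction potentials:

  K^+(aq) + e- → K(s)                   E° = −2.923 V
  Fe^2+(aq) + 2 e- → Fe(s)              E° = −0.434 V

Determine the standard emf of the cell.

+2.489 V

The Fe²⁺/Fe couple has the higher E°, so Fe ion is reduced (cathode) and K is oxidized (anode).
E°cell = E°(cathode) − E°(anode) = −0.434 − (−2.923) = +2.489 V.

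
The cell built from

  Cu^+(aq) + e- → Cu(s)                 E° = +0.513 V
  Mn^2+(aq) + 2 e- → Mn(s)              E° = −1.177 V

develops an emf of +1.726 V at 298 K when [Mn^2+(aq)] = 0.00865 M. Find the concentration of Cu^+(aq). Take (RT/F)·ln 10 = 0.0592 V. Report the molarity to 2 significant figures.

The Cu⁺/Cu couple has the larger reduction potential, so it is the cathode: E°cell = +0.513 − (−1.177) = +1.690 V and n = 2.
From the Nernst equation, log Q = n(E° − E)/0.0592 = 2·(+1.690 − (+1.726))/0.0592 = −1.216.
Balancing electrons gives 2 Cu^+(aq) + Mn(s) → 2 Cu(s) + Mn^2+(aq); thus Q = [Mn^2+(aq)] / [Cu^+(aq)]^2.
Isolating [Cu^+(aq)] in Q = 10^{−1.216} yields log [Cu^+(aq)] = −0.423, i.e. 0.38 M.

0.38 M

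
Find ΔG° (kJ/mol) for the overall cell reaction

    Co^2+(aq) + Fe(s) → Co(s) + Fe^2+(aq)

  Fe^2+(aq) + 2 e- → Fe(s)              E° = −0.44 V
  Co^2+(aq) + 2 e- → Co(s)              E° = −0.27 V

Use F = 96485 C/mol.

−32.8 kJ/mol

In the reaction as written Co^2+(aq) is reduced, so the Co²⁺/Co couple is the cathode and Fe²⁺/Fe is the anode.
E°cell = −0.27 − (−0.44) = +0.17 V; balancing electrons gives n = 2.
ΔG° = −nFE°cell = −(2)(96485)(+0.17) J/mol = −32.8 kJ/mol.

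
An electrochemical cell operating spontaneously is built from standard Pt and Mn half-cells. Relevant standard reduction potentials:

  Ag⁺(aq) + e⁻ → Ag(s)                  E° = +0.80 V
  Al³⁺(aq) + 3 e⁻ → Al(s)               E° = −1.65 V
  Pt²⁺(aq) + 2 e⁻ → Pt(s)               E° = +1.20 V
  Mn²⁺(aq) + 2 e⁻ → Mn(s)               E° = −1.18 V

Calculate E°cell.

+2.38 V

The Pt²⁺/Pt couple has the higher E°, so Pt ion is reduced (cathode) and Mn is oxidized (anode).
E°cell = E°(cathode) − E°(anode) = +1.20 − (−1.18) = +2.38 V.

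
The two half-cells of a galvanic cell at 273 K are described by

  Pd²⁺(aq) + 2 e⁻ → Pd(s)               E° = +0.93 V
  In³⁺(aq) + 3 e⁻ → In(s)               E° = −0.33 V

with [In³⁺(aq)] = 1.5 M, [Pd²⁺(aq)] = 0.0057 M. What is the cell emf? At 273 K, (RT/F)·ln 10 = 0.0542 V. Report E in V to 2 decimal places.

+1.20 V

Pd²⁺/Pd is reduced (cathode, E° = +0.93 V) and In³⁺/In is oxidized (anode).
E°cell = +0.93 − (−0.33) = +1.26 V, with n = 6 electrons transferred.
Balancing gives 3 Pd²⁺(aq) + 2 In(s) → 3 Pd(s) + 2 In³⁺(aq); hence Q = [In³⁺(aq)]^2 / [Pd²⁺(aq)]^3 = 1.21×10^7 (log Q = 7.085).
E = E° − (0.0542/n)·log Q = +1.26 − (0.0542/6)(7.085) = +1.20 V.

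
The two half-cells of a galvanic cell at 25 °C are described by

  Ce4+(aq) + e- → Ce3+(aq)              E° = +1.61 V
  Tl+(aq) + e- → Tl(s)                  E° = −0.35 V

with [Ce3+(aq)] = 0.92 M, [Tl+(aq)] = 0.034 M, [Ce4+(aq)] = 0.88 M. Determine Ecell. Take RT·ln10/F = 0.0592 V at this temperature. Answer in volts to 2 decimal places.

+2.05 V

Ce⁴⁺/Ce³⁺ is reduced (cathode, E° = +1.61 V) and Tl⁺/Tl is oxidized (anode).
The standard potential is +1.61 − (−0.35) = +1.96 V and the balanced reaction transfers n = 1 electron.
The balanced reaction is Ce4+(aq) + Tl(s) → Ce3+(aq) + Tl+(aq), so Q = ([Ce3+(aq)]·[Tl+(aq)]) / [Ce4+(aq)] = 0.0355 and log Q = −1.449.
By the Nernst equation, E = +1.96 − (0.0592/1)·(−1.449) = +2.05 V.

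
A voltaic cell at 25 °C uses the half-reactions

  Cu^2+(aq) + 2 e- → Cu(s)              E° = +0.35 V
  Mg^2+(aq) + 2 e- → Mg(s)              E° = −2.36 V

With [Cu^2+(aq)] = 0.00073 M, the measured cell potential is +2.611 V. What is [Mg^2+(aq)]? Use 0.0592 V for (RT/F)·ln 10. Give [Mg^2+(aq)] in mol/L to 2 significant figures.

The Cu²⁺/Cu couple has the larger reduction potential, so it is the cathode: E°cell = +0.35 − (−2.36) = +2.71 V and n = 2.
Since E = E° − (0.0592/n)·log Q, log Q = n(E° − E)/0.0592 = 3.345.
For Cu^2+(aq) + Mg(s) → Cu(s) + Mg^2+(aq), the reaction quotient is Q = [Mg^2+(aq)] / [Cu^2+(aq)].
Isolating [Mg^2+(aq)] in Q = 10^{3.345} yields log [Mg^2+(aq)] = 0.208, i.e. 1.6 M.

1.6 M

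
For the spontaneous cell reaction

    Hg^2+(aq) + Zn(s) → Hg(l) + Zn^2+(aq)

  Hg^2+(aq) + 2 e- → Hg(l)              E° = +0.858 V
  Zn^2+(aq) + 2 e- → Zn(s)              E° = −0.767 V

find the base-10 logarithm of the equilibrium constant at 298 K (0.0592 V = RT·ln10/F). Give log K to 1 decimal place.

log K = 54.9

The Hg²⁺/Hg couple is reduced (cathode); E°cell = +0.858 − (−0.767) = +1.625 V with n = 2.
At equilibrium E = 0, so log K = nE°cell / 0.0592 = (2)(+1.625) / 0.0592 = 54.9.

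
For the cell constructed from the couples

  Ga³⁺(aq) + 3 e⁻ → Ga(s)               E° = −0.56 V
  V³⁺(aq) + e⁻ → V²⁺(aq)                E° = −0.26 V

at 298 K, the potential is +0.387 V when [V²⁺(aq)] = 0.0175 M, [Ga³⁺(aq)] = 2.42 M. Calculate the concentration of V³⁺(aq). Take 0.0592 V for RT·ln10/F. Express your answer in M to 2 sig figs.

The V³⁺/V²⁺ couple has the larger reduction potential, so it is the cathode: E°cell = −0.26 − (−0.56) = +0.30 V and n = 3.
From the Nernst equation, log Q = n(E° − E)/0.0592 = 3·(+0.30 − (+0.387))/0.0592 = −4.409.
For 3 V³⁺(aq) + Ga(s) → 3 V²⁺(aq) + Ga³⁺(aq), the reaction quotient is Q = ([V²⁺(aq)]^3·[Ga³⁺(aq)]) / [V³⁺(aq)]^3.
Isolating [V³⁺(aq)] in Q = 10^{−4.409} yields log [V³⁺(aq)] = −0.159, i.e. 0.69 M.

0.69 M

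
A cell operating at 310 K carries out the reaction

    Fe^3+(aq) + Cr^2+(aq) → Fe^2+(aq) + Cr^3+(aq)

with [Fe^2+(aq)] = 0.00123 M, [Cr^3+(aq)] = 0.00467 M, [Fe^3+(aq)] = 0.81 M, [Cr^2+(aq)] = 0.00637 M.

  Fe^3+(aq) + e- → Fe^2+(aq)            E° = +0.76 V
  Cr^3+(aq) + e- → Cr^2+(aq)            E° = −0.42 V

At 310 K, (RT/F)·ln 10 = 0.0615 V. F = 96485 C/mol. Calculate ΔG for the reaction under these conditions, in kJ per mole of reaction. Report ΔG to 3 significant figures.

With Fe³⁺/Fe²⁺ reduced at the cathode, E°cell = +0.76 − (−0.42) = +1.18 V and n = 1.
Here Q = ([Fe^2+(aq)]·[Cr^3+(aq)]) / ([Fe^3+(aq)]·[Cr^2+(aq)]) = 0.00111 (log Q = −2.953), giving E = +1.18 − (0.0615/1)·(−2.953) = +1.3616 V.
ΔG = −nFE = −(1)(96485)(+1.3616) J/mol = −131 kJ/mol.

−131 kJ/mol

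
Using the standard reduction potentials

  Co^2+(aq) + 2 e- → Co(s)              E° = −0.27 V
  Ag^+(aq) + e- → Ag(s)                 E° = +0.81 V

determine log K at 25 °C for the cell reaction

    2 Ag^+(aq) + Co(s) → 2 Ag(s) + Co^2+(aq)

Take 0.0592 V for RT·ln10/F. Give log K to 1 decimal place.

log K = 36.5

The Ag⁺/Ag couple is reduced (cathode); E°cell = +0.81 − (−0.27) = +1.08 V with n = 2.
At equilibrium E = 0, so log K = nE°cell / 0.0592 = (2)(+1.08) / 0.0592 = 36.5.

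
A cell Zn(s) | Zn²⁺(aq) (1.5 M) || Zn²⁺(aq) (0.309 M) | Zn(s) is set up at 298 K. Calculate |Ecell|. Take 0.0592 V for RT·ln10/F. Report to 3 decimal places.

0.020 V

For a concentration cell E°cell = 0, since both electrodes use the same couple.
The compartment with the higher Zn²⁺(aq) concentration (1.5 M) acts as the cathode; ions are reduced there and produced at the dilute (0.309 M) anode.
With n = 2, Ecell = −(0.0592/2)·log([dilute]/[conc]) = −(0.0592/2)·log(0.309/1.5) = +0.020 V.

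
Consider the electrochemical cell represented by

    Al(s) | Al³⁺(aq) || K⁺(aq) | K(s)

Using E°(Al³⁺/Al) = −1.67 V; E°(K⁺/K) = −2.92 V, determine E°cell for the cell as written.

−1.25 V

By convention the left-hand electrode in cell notation is the anode (oxidation) and the right-hand electrode is the cathode (reduction).
E°cell = E°(right) − E°(left) = −2.92 − (−1.67) = −1.25 V.
The negative sign shows that, as written, the cell would require an external voltage to drive the reaction.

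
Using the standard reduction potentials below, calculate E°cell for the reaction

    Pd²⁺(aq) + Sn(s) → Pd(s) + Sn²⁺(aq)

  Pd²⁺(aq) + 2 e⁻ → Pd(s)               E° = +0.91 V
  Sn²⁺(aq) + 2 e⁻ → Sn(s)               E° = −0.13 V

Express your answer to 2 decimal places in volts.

Pd²⁺(aq) gains electrons, so the Pd²⁺/Pd couple is the cathode; the Sn²⁺/Sn couple is the anode.
E°cell = E°(cathode) − E°(anode) = +0.91 − (−0.13) = +1.04 V.
The positive value indicates the reaction is spontaneous as written.

+1.04 V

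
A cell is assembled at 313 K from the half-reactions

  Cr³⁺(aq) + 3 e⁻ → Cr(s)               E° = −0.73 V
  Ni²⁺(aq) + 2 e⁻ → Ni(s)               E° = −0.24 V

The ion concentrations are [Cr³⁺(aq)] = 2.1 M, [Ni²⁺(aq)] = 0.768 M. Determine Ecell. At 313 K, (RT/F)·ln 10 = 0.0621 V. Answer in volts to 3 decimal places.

+0.480 V

The Ni²⁺/Ni couple has the more positive E°, so it is the cathode; Cr³⁺/Cr is the anode.
E°cell = E°cat − E°an = −0.24 − (−0.73) = +0.49 V; n = 6.
Balancing gives 3 Ni²⁺(aq) + 2 Cr(s) → 3 Ni(s) + 2 Cr³⁺(aq); hence Q = [Cr³⁺(aq)]^2 / [Ni²⁺(aq)]^3 = 9.74 (log Q = 0.988).
By the Nernst equation, E = +0.49 − (0.0621/6)·(0.988) = +0.480 V.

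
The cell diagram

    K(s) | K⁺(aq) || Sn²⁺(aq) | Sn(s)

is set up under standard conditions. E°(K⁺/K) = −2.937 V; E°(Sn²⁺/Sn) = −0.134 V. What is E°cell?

+2.803 V

By convention the left-hand electrode in cell notation is the anode (oxidation) and the right-hand electrode is the cathode (reduction).
E°cell = E°(right) − E°(left) = −0.134 − (−2.937) = +2.803 V.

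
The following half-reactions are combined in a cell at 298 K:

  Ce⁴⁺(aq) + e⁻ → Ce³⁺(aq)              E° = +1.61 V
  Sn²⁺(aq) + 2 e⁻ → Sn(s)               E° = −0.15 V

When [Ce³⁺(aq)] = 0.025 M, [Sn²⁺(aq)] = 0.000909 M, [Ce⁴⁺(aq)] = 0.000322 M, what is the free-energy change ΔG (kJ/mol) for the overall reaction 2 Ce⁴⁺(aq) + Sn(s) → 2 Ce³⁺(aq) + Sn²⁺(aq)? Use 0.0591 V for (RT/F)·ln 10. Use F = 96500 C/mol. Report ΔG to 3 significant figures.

−335 kJ/mol

The standard cell potential is +1.61 − (−0.15) = +1.76 V, with n = 2 electrons in the balanced equation.
Q = ([Ce³⁺(aq)]^2·[Sn²⁺(aq)]) / [Ce⁴⁺(aq)]^2 = 5.48, so log Q = 0.739 and E = +1.76 − (0.0591/2)(0.739) = +1.7382 V.
ΔG = −nFE = −(2)(96500)(+1.7382) J/mol = −335 kJ/mol.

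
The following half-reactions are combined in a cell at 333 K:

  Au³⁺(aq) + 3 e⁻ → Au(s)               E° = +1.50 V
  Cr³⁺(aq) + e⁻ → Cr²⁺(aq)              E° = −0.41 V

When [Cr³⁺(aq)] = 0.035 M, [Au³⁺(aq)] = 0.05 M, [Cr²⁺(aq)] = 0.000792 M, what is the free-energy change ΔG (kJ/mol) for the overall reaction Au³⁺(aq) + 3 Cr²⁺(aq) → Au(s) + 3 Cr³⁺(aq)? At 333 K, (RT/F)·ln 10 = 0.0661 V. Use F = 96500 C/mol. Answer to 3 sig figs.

−513 kJ/mol

E°cell = +1.50 − (−0.41) = +1.91 V; the balanced reaction transfers n = 3 electrons.
Q = [Cr³⁺(aq)]^3 / ([Au³⁺(aq)]·[Cr²⁺(aq)]^3) = 1.73×10^6, so log Q = 6.237 and E = +1.91 − (0.0661/3)(6.237) = +1.7726 V.
ΔG = −nFE = −(3)(96500)(+1.7726) J/mol = −513 kJ/mol.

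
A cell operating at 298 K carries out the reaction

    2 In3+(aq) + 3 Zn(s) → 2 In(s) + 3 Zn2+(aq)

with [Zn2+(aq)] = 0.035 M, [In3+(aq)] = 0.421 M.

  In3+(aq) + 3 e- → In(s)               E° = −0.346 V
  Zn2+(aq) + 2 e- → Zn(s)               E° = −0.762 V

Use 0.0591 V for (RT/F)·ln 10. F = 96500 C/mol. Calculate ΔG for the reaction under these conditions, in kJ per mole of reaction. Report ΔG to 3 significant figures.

−261 kJ/mol

E°cell = −0.346 − (−0.762) = +0.416 V; the balanced reaction transfers n = 6 electrons.
Q = [Zn2+(aq)]^3 / [In3+(aq)]^2 = 0.000242, so log Q = −3.616 and E = +0.416 − (0.0591/6)(−3.616) = +0.4516 V.
Finally ΔG = −nFE = −(6)(96500 C/mol)(+0.4516 V) = −261 kJ/mol.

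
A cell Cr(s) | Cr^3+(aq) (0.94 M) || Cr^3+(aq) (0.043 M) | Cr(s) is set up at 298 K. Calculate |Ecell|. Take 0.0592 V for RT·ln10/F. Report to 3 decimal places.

For a concentration cell E°cell = 0, since both electrodes use the same couple.
The compartment with the higher Cr^3+(aq) concentration (0.94 M) acts as the cathode; ions are reduced there and produced at the dilute (0.043 M) anode.
With n = 3, Ecell = −(0.0592/3)·log([dilute]/[conc]) = −(0.0592/3)·log(0.043/0.94) = +0.026 V.

0.026 V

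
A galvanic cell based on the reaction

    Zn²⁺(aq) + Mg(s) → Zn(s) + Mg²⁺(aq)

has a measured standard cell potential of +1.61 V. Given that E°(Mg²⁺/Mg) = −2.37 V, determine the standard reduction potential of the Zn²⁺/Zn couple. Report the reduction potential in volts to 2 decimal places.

In the reaction as written the Zn²⁺/Zn couple is reduced (cathode) and Mg²⁺/Mg is oxidized (anode), so E°cell = E°(Zn²⁺/Zn) − E°(Mg²⁺/Mg).
E°(Zn²⁺/Zn) = E°cell + E°(anode) = +1.61 + (−2.37) = −0.76 V.

−0.76 V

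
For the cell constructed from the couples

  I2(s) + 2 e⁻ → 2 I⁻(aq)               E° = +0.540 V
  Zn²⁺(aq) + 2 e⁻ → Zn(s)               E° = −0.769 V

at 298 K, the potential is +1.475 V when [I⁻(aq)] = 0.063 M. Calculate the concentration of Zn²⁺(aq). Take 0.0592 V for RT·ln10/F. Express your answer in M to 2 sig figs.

The I₂/I⁻ couple has the larger reduction potential, so it is the cathode: E°cell = +0.540 − (−0.769) = +1.309 V and n = 2.
Since E = E° − (0.0592/n)·log Q, log Q = n(E° − E)/0.0592 = −5.608.
Balancing electrons gives I2(s) + Zn(s) → 2 I⁻(aq) + Zn²⁺(aq); thus Q = [I⁻(aq)]^2·[Zn²⁺(aq)].
Isolating [Zn²⁺(aq)] in Q = 10^{−5.608} yields log [Zn²⁺(aq)] = −3.207, i.e. 0.00062 M.

0.00062 M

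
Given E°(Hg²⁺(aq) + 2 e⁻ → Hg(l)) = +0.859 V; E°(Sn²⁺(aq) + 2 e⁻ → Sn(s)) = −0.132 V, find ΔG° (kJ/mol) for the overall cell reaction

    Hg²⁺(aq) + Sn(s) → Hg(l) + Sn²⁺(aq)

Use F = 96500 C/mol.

−191 kJ/mol

In the reaction as written Hg²⁺(aq) is reduced, so the Hg²⁺/Hg couple is the cathode and Sn²⁺/Sn is the anode.
E°cell = +0.859 − (−0.132) = +0.991 V; balancing electrons gives n = 2.
ΔG° = −nFE°cell = −(2)(96500)(+0.991) J/mol = −191 kJ/mol.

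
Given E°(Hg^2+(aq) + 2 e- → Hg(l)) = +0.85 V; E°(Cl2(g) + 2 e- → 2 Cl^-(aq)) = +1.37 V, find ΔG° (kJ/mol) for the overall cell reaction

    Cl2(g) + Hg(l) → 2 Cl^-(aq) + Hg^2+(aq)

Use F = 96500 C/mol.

In the reaction as written Cl2(g) is reduced, so the Cl₂/Cl⁻ couple is the cathode and Hg²⁺/Hg is the anode.
E°cell = +1.37 − (+0.85) = +0.52 V; balancing electrons gives n = 2.
ΔG° = −nFE°cell = −(2)(96500)(+0.52) J/mol = −100 kJ/mol.

−100 kJ/mol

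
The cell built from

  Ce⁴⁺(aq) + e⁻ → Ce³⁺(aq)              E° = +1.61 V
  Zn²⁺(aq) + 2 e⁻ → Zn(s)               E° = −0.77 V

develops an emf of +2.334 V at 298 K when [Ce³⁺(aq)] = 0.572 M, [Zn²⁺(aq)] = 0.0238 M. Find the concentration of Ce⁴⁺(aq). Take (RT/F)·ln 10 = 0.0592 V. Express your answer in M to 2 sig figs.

0.015 M

The Ce⁴⁺/Ce³⁺ couple has the larger reduction potential, so it is the cathode: E°cell = +1.61 − (−0.77) = +2.38 V and n = 2.
From the Nernst equation, log Q = n(E° − E)/0.0592 = 2·(+2.38 − (+2.334))/0.0592 = 1.554.
For 2 Ce⁴⁺(aq) + Zn(s) → 2 Ce³⁺(aq) + Zn²⁺(aq), the reaction quotient is Q = ([Ce³⁺(aq)]^2·[Zn²⁺(aq)]) / [Ce⁴⁺(aq)]^2.
Isolating [Ce⁴⁺(aq)] in Q = 10^{1.554} yields log [Ce⁴⁺(aq)] = −1.831, i.e. 0.015 M.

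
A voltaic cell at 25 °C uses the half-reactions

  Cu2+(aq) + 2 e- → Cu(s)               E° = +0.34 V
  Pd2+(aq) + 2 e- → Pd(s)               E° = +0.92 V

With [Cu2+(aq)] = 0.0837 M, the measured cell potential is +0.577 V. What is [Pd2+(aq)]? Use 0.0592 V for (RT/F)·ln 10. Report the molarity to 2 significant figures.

Pd²⁺/Pd is the cathode (higher E°); E°cell = +0.92 − (+0.34) = +0.58 V with n = 2.
From the Nernst equation, log Q = n(E° − E)/0.0592 = 2·(+0.58 − (+0.577))/0.0592 = 0.101.
Balancing electrons gives Pd2+(aq) + Cu(s) → Pd(s) + Cu2+(aq); thus Q = [Cu2+(aq)] / [Pd2+(aq)].
Isolating [Pd2+(aq)] in Q = 10^{0.101} yields log [Pd2+(aq)] = −1.178, i.e. 0.066 M.

0.066 M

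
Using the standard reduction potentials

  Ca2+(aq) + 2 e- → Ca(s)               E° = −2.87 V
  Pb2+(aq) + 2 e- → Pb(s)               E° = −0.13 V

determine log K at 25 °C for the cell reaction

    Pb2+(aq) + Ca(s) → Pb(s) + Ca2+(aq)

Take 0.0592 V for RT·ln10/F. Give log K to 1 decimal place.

log K = 92.6

The Pb²⁺/Pb couple is reduced (cathode); E°cell = −0.13 − (−2.87) = +2.74 V with n = 2.
At equilibrium E = 0, so log K = nE°cell / 0.0592 = (2)(+2.74) / 0.0592 = 92.6.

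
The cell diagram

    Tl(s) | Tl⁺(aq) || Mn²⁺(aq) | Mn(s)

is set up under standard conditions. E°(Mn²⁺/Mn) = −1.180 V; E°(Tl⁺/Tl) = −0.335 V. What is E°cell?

By convention the left-hand electrode in cell notation is the anode (oxidation) and the right-hand electrode is the cathode (reduction).
E°cell = E°(right) − E°(left) = −1.180 − (−0.335) = −0.845 V.
The negative sign shows that, as written, the cell would require an external voltage to drive the reaction.

−0.845 V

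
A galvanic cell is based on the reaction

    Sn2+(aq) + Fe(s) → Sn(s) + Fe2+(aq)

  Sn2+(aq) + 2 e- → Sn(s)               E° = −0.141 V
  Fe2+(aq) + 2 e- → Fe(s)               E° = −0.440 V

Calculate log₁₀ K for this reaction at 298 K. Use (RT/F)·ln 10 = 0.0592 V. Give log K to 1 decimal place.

log K = 10.1

The Sn²⁺/Sn couple is reduced (cathode); E°cell = −0.141 − (−0.440) = +0.299 V with n = 2.
At equilibrium E = 0, so log K = nE°cell / 0.0592 = (2)(+0.299) / 0.0592 = 10.1.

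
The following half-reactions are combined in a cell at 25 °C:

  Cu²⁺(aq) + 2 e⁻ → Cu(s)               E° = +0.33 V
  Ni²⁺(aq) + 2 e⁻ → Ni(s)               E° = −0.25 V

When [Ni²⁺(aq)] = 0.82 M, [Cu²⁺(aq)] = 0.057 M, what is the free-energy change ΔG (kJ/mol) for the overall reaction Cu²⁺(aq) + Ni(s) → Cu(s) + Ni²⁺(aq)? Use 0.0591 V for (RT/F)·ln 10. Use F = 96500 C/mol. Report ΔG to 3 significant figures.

With Cu²⁺/Cu reduced at the cathode, E°cell = +0.33 − (−0.25) = +0.58 V and n = 2.
Here Q = [Ni²⁺(aq)] / [Cu²⁺(aq)] = 14.4 (log Q = 1.158), giving E = +0.58 − (0.0591/2)·(1.158) = +0.5458 V.
Finally ΔG = −nFE = −(2)(96500 C/mol)(+0.5458 V) = −105 kJ/mol.

−105 kJ/mol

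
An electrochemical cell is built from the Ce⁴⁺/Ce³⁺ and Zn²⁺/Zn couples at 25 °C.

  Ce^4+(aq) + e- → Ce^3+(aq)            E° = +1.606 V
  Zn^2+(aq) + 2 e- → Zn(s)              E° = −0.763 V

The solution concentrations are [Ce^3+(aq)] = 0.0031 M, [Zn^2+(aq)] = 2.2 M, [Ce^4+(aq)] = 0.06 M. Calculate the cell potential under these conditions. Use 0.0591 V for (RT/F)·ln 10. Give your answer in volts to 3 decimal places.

The Ce⁴⁺/Ce³⁺ couple has the more positive E°, so it is the cathode; Zn²⁺/Zn is the anode.
E°cell = +1.606 − (−0.763) = +2.369 V, with n = 2 electrons transferred.
Balancing gives 2 Ce^4+(aq) + Zn(s) → 2 Ce^3+(aq) + Zn^2+(aq); hence Q = ([Ce^3+(aq)]^2·[Zn^2+(aq)]) / [Ce^4+(aq)]^2 = 0.00587 (log Q = −2.231).
Applying E = E° − (RT ln10/nF)·log Q gives +2.369 − (0.0591/2)(−2.231) = +2.435 V.

+2.435 V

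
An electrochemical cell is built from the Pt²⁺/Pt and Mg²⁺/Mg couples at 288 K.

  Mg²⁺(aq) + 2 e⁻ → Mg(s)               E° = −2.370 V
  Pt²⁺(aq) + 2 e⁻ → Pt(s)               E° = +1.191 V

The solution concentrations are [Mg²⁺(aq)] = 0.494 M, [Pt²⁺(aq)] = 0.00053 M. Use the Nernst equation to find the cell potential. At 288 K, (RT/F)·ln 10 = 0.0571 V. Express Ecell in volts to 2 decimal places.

+3.48 V

Pt²⁺/Pt is reduced (cathode, E° = +1.191 V) and Mg²⁺/Mg is oxidized (anode).
E°cell = E°cat − E°an = +1.191 − (−2.370) = +3.561 V; n = 2.
The balanced reaction is Pt²⁺(aq) + Mg(s) → Pt(s) + Mg²⁺(aq), so Q = [Mg²⁺(aq)] / [Pt²⁺(aq)] = 932 and log Q = 2.969.
By the Nernst equation, E = +3.561 − (0.0571/2)·(2.969) = +3.48 V.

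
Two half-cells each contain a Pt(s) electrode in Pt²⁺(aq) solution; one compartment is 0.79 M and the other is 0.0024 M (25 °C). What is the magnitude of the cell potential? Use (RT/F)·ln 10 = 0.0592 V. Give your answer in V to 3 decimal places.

0.075 V

For a concentration cell E°cell = 0, since both electrodes use the same couple.
The compartment with the higher Pt²⁺(aq) concentration (0.79 M) acts as the cathode; ions are reduced there and produced at the dilute (0.0024 M) anode.
With n = 2, Ecell = −(0.0592/2)·log([dilute]/[conc]) = −(0.0592/2)·log(0.0024/0.79) = +0.075 V.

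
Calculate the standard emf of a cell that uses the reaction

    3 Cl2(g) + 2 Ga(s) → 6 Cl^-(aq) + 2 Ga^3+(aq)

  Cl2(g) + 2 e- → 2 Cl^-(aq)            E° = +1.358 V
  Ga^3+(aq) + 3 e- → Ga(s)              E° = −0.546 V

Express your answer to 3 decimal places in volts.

Cl2(g) gains electrons, so the Cl₂/Cl⁻ couple is the cathode; the Ga³⁺/Ga couple is the anode.
E°cell = E°(cathode) − E°(anode) = +1.358 − (−0.546) = +1.904 V.

+1.904 V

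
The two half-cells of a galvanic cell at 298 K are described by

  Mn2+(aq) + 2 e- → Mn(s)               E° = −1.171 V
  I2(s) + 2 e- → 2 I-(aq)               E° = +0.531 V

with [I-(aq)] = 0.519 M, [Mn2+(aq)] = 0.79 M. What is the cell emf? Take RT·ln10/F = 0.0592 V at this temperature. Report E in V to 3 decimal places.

+1.722 V

I₂/I⁻ is reduced (cathode, E° = +0.531 V) and Mn²⁺/Mn is oxidized (anode).
The standard potential is +0.531 − (−1.171) = +1.702 V and the balanced reaction transfers n = 2 electrons.
Balancing gives I2(s) + Mn(s) → 2 I-(aq) + Mn2+(aq); hence Q = [I-(aq)]^2·[Mn2+(aq)] = 0.213 (log Q = −0.672).
E = E° − (0.0592/n)·log Q = +1.702 − (0.0592/2)(−0.672) = +1.722 V.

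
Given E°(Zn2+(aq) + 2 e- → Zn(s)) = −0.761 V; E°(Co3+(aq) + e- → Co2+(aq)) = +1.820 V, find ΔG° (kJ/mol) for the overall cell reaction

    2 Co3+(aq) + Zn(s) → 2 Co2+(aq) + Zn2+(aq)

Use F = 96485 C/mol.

−498 kJ/mol

In the reaction as written Co3+(aq) is reduced, so the Co³⁺/Co²⁺ couple is the cathode and Zn²⁺/Zn is the anode.
E°cell = +1.820 − (−0.761) = +2.581 V; balancing electrons gives n = 2.
ΔG° = −nFE°cell = −(2)(96485)(+2.581) J/mol = −498 kJ/mol.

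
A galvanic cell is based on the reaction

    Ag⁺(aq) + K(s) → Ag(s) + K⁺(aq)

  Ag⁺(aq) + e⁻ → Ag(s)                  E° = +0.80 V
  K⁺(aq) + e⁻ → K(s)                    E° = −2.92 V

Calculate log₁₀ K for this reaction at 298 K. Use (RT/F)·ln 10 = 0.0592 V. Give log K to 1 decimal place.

The Ag⁺/Ag couple is reduced (cathode); E°cell = +0.80 − (−2.92) = +3.72 V with n = 1.
At equilibrium E = 0, so log K = nE°cell / 0.0592 = (1)(+3.72) / 0.0592 = 62.8.

log K = 62.8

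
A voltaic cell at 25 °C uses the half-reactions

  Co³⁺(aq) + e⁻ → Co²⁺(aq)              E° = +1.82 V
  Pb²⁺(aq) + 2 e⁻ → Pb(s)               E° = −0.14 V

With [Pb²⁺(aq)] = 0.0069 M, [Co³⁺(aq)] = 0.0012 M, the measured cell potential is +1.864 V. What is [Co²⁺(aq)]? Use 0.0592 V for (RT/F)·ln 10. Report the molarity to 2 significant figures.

Co³⁺/Co²⁺ is the cathode (higher E°); E°cell = +1.82 − (−0.14) = +1.96 V with n = 2.
From the Nernst equation, log Q = n(E° − E)/0.0592 = 2·(+1.96 − (+1.864))/0.0592 = 3.243.
For 2 Co³⁺(aq) + Pb(s) → 2 Co²⁺(aq) + Pb²⁺(aq), the reaction quotient is Q = ([Co²⁺(aq)]^2·[Pb²⁺(aq)]) / [Co³⁺(aq)]^2.
Solving for the unknown gives log [Co²⁺(aq)] = −0.219, so [Co²⁺(aq)] ≈ 0.60 M.

0.60 M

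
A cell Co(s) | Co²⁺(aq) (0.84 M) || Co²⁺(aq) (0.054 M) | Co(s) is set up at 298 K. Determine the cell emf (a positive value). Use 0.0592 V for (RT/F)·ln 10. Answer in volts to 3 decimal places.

0.035 V

For a concentration cell E°cell = 0, since both electrodes use the same couple.
The compartment with the higher Co²⁺(aq) concentration (0.84 M) acts as the cathode; ions are reduced there and produced at the dilute (0.054 M) anode.
With n = 2, Ecell = −(0.0592/2)·log([dilute]/[conc]) = −(0.0592/2)·log(0.054/0.84) = +0.035 V.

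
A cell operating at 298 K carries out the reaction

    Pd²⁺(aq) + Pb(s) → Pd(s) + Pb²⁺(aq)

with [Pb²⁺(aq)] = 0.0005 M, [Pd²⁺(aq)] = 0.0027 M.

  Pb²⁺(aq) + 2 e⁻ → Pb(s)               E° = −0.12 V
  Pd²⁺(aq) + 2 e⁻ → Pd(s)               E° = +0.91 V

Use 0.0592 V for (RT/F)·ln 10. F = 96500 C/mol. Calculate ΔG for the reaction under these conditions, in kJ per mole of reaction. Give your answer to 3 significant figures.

−203 kJ/mol

The standard cell potential is +0.91 − (−0.12) = +1.03 V, with n = 2 electrons in the balanced equation.
Here Q = [Pb²⁺(aq)] / [Pd²⁺(aq)] = 0.185 (log Q = −0.732), giving E = +1.03 − (0.0592/2)·(−0.732) = +1.0517 V.
Finally ΔG = −nFE = −(2)(96500 C/mol)(+1.0517 V) = −203 kJ/mol.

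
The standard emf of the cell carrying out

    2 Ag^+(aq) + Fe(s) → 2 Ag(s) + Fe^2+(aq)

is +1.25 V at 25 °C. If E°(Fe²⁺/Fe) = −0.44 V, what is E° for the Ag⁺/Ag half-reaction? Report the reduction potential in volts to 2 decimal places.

In the reaction as written the Ag⁺/Ag couple is reduced (cathode) and Fe²⁺/Fe is oxidized (anode), so E°cell = E°(Ag⁺/Ag) − E°(Fe²⁺/Fe).
E°(Ag⁺/Ag) = E°cell + E°(anode) = +1.25 + (−0.44) = +0.81 V.

+0.81 V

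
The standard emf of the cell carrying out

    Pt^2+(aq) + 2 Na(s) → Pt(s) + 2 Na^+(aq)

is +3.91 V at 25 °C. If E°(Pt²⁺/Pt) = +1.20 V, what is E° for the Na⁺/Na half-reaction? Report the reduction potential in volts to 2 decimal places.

−2.71 V

In the reaction as written the Pt²⁺/Pt couple is reduced (cathode) and Na⁺/Na is oxidized (anode), so E°cell = E°(Pt²⁺/Pt) − E°(Na⁺/Na).
E°(Na⁺/Na) = E°(cathode) − E°cell = +1.20 − (+3.91) = −2.71 V.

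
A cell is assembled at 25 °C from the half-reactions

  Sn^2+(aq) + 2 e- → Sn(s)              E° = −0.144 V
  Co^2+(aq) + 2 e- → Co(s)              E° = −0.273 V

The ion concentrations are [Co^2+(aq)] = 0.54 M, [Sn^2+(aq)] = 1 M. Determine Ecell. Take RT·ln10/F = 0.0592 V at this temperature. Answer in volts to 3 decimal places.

Since E°(Sn²⁺/Sn) > E°(Co²⁺/Co), Sn²⁺/Sn serves as the cathode.
E°cell = −0.144 − (−0.273) = +0.129 V, with n = 2 electrons transferred.
For the overall reaction Sn^2+(aq) + Co(s) → Sn(s) + Co^2+(aq), Q = [Co^2+(aq)] / [Sn^2+(aq)] = 0.54, giving log Q = −0.268.
E = E° − (0.0592/n)·log Q = +0.129 − (0.0592/2)(−0.268) = +0.137 V.

+0.137 V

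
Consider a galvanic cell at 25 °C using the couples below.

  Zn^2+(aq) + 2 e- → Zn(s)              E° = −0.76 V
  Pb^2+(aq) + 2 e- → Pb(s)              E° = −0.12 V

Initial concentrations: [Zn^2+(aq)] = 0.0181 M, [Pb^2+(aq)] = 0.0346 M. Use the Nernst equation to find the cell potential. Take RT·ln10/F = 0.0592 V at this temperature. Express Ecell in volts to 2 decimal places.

+0.65 V

Pb²⁺/Pb is reduced (cathode, E° = −0.12 V) and Zn²⁺/Zn is oxidized (anode).
E°cell = E°cat − E°an = −0.12 − (−0.76) = +0.64 V; n = 2.
For the overall reaction Pb^2+(aq) + Zn(s) → Pb(s) + Zn^2+(aq), Q = [Zn^2+(aq)] / [Pb^2+(aq)] = 0.523, giving log Q = −0.281.
By the Nernst equation, E = +0.64 − (0.0592/2)·(−0.281) = +0.65 V.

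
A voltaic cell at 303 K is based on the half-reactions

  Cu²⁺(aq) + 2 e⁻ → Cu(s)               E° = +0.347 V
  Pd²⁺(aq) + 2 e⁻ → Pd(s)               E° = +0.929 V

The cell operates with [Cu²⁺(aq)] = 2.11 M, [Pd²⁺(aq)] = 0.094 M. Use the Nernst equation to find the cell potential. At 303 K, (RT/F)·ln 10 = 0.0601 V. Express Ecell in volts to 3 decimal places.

+0.541 V

Pd²⁺/Pd is reduced (cathode, E° = +0.929 V) and Cu²⁺/Cu is oxidized (anode).
E°cell = +0.929 − (+0.347) = +0.582 V, with n = 2 electrons transferred.
For the overall reaction Pd²⁺(aq) + Cu(s) → Pd(s) + Cu²⁺(aq), Q = [Cu²⁺(aq)] / [Pd²⁺(aq)] = 22.4, giving log Q = 1.351.
E = E° − (0.0601/n)·log Q = +0.582 − (0.0601/2)(1.351) = +0.541 V.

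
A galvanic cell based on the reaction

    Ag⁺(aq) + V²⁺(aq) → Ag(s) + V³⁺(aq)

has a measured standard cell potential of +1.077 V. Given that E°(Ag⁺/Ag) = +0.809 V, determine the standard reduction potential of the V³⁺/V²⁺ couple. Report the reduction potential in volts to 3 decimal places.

In the reaction as written the Ag⁺/Ag couple is reduced (cathode) and V³⁺/V²⁺ is oxidized (anode), so E°cell = E°(Ag⁺/Ag) − E°(V³⁺/V²⁺).
E°(V³⁺/V²⁺) = E°(cathode) − E°cell = +0.809 − (+1.077) = −0.268 V.

−0.268 V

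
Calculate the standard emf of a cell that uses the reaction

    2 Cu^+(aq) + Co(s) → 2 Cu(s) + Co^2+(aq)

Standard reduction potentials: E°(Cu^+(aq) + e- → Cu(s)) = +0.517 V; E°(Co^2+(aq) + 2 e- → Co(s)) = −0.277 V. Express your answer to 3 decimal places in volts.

In the reaction as written, Cu^+(aq) is reduced (cathode) and Co^2+(aq) is produced by oxidation at the anode.
E°cell = E°(cathode) − E°(anode) = +0.517 − (−0.277) = +0.794 V.

+0.794 V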